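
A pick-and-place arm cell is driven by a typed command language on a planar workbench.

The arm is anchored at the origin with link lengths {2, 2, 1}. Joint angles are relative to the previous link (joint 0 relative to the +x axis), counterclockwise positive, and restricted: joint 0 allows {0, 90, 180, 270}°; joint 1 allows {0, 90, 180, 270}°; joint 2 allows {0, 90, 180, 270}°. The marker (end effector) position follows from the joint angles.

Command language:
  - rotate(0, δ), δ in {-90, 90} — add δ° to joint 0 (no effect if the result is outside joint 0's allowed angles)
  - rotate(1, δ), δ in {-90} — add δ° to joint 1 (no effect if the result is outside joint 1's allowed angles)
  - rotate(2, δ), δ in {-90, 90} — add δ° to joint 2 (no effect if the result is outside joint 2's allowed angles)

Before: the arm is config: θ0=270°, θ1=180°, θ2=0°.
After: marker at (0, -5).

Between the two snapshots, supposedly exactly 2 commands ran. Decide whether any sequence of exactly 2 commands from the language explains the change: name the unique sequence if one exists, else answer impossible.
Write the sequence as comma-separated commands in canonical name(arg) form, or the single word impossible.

rotate(1, -90), rotate(1, -90)

from: config: θ0=270°, θ1=180°, θ2=0°
step 1 (rotate(1, -90)): config: θ0=270°, θ1=90°, θ2=0°
step 2 (rotate(1, -90)): config: θ0=270°, θ1=0°, θ2=0°
no rival 2-sequence matches.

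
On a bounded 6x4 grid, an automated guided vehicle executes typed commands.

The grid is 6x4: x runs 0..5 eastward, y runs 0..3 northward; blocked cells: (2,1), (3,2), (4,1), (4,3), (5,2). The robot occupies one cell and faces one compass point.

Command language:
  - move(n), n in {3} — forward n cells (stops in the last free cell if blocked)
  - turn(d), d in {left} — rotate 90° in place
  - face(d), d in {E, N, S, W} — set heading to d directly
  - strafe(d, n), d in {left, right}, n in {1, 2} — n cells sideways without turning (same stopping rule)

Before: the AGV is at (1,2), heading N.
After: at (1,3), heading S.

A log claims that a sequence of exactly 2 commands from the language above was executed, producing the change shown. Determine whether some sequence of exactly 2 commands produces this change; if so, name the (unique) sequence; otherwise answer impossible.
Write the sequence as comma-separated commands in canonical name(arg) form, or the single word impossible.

key: position moved to (1,3) AND the heading swung to S — translation plus rotation needed
initial: at (1,2), heading N
t=1 move(3) ⇒ at (1,3), heading N
t=2 face(S) ⇒ at (1,3), heading S
no rival 2-sequence matches.

move(3), face(S)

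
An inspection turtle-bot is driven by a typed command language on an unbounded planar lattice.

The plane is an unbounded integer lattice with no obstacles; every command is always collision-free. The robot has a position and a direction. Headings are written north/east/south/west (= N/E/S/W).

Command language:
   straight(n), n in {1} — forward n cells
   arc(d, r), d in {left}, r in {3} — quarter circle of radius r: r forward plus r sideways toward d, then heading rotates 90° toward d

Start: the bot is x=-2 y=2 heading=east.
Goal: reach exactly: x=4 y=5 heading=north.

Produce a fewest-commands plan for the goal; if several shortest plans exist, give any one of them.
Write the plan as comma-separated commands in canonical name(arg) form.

from: x=-2 y=2 heading=east
t=1 straight(1) ⇒ x=-1 y=2 heading=east
t=2 straight(1) ⇒ x=0 y=2 heading=east
t=3 straight(1) ⇒ x=1 y=2 heading=east
t=4 arc(left, 3) ⇒ x=4 y=5 heading=north
no 3-step plan works, so 4 is optimal.

straight(1), straight(1), straight(1), arc(left, 3)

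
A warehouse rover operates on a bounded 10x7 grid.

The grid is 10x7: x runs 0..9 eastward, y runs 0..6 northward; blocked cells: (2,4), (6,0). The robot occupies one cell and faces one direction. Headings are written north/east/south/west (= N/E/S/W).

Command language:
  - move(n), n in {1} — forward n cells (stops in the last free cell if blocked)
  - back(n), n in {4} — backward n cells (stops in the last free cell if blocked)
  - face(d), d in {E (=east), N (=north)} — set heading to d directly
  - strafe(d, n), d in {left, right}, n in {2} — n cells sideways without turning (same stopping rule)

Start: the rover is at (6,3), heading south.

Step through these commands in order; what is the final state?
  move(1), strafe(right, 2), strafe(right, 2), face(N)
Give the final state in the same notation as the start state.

t0: at (6,3), heading south
t=1 move(1) ⇒ at (6,2), heading south
t=2 strafe(right, 2) ⇒ at (4,2), heading south
t=3 strafe(right, 2) ⇒ at (2,2), heading south
t=4 face(N) ⇒ at (2,2), heading north

at (2,2), heading north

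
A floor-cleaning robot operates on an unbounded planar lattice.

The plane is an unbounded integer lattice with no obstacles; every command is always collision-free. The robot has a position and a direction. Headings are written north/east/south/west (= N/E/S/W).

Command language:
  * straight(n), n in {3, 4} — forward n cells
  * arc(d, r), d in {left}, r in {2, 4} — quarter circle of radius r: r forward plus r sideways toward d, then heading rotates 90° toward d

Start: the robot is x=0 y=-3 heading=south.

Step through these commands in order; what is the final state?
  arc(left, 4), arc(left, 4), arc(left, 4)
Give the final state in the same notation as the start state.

x=4 y=1 heading=west

start: x=0 y=-3 heading=south
1. arc(left, 4) → x=4 y=-7 heading=east
2. arc(left, 4) → x=8 y=-3 heading=north
3. arc(left, 4) → x=4 y=1 heading=west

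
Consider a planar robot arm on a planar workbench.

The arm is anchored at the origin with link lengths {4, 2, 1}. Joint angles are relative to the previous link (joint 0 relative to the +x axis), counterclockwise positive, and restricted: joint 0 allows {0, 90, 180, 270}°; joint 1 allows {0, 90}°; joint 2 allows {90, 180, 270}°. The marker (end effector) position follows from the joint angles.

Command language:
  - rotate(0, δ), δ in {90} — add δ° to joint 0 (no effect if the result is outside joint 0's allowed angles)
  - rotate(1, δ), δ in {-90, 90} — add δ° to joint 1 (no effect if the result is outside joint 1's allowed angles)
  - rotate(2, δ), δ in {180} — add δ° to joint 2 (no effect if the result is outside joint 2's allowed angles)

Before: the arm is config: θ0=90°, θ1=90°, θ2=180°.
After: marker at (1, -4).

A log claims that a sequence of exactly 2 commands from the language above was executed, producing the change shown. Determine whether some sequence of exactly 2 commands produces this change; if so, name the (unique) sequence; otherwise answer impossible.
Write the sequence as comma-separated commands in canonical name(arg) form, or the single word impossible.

t0: config: θ0=90°, θ1=90°, θ2=180°
1. rotate(0, 90) → config: θ0=180°, θ1=90°, θ2=180°
2. rotate(0, 90) → config: θ0=270°, θ1=90°, θ2=180°
all 16 alternatives checked — unique.

rotate(0, 90), rotate(0, 90)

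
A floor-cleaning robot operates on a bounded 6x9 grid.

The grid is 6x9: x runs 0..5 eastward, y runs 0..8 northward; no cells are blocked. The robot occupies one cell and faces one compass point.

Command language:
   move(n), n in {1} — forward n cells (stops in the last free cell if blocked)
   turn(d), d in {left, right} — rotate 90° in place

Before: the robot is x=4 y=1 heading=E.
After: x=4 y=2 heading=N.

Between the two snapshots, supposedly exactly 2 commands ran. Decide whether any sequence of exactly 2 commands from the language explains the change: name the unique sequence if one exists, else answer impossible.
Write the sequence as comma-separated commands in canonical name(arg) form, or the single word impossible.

key: position moved to (4,2) AND the heading swung to N — translation plus rotation needed
begin: x=4 y=1 heading=E
[1] after turn(left): x=4 y=1 heading=N
[2] after move(1): x=4 y=2 heading=N
no other 2-command option fits: unique.

turn(left), move(1)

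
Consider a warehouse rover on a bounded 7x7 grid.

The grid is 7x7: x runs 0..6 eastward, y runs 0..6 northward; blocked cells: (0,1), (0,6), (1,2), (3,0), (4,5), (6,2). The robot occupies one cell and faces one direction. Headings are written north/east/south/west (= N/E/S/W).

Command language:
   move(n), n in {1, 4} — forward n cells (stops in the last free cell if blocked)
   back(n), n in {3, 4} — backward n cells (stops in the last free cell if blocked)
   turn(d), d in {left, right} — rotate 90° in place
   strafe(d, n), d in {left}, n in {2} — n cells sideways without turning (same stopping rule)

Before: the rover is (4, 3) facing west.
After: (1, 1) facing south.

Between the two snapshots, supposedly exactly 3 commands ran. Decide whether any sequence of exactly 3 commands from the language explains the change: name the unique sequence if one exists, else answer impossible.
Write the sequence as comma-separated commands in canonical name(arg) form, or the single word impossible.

strafe(left, 2), move(4), turn(left)

key: move(4) is stopped early by the blocked cell at (0,1)
t0: (4, 3) facing west
1. strafe(left, 2) → (4, 1) facing west
2. move(4) → (1, 1) facing west
3. turn(left) → (1, 1) facing south
uniquely the one of 343 3-step routes that fits.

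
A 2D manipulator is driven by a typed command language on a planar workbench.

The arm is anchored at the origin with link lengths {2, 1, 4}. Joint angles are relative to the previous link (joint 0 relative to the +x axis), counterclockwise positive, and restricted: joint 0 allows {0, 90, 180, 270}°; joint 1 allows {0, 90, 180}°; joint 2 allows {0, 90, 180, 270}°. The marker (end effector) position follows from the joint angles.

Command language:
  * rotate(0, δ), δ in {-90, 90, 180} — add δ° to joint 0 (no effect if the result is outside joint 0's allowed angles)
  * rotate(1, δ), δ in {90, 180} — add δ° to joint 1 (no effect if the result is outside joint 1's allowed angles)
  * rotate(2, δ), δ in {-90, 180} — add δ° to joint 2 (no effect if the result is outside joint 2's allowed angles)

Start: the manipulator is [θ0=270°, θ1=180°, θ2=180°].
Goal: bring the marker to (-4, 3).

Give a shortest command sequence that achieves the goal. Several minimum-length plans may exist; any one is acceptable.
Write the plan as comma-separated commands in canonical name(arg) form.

rotate(2, -90), rotate(1, 180), rotate(0, 180)

t0: [θ0=270°, θ1=180°, θ2=180°]
t=1 rotate(2, -90) ⇒ [θ0=270°, θ1=180°, θ2=90°]
t=2 rotate(1, 180) ⇒ [θ0=270°, θ1=0°, θ2=90°]
t=3 rotate(0, 180) ⇒ [θ0=90°, θ1=0°, θ2=90°]
shorter routes all fall short; 3 is best.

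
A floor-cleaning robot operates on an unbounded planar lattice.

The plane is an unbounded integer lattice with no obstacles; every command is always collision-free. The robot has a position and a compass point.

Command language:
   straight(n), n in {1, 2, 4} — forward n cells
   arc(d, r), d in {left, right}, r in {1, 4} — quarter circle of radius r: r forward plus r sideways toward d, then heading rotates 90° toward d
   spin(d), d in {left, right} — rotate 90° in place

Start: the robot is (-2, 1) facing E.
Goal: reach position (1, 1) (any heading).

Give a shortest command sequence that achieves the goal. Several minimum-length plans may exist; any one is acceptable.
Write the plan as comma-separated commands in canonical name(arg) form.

straight(1), straight(2)

from: (-2, 1) facing E
1. straight(1) → (-1, 1) facing E
2. straight(2) → (1, 1) facing E
shorter routes all fall short; 2 is best.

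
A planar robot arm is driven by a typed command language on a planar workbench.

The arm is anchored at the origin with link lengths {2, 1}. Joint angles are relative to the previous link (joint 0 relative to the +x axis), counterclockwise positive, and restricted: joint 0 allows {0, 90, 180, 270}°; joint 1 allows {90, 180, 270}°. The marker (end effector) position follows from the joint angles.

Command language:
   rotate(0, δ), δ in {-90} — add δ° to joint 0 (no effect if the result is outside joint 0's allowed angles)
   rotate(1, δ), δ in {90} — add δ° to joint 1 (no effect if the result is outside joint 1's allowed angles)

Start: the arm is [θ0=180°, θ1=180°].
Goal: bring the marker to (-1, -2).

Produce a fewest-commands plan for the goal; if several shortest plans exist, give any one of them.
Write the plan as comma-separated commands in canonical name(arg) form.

rotate(1, 90), rotate(0, -90), rotate(0, -90), rotate(0, -90)

begin: [θ0=180°, θ1=180°]
[1] after rotate(1, 90): [θ0=180°, θ1=270°]
[2] after rotate(0, -90): [θ0=90°, θ1=270°]
[3] after rotate(0, -90): [θ0=0°, θ1=270°]
[4] after rotate(0, -90): [θ0=270°, θ1=270°]
minimal: 4 command(s), checked below 4.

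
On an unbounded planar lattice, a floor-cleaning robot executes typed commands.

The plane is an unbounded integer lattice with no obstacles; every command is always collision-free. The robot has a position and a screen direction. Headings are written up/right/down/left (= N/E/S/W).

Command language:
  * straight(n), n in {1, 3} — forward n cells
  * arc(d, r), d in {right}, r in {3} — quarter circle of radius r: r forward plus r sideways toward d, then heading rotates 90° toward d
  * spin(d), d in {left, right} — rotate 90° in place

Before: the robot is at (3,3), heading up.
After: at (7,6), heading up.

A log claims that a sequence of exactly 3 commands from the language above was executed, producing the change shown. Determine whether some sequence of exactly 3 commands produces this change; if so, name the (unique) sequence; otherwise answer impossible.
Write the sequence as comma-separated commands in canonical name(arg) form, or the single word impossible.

arc(right, 3), straight(1), spin(left)

key: heading stays N — rotations cancel among the 3 commands
start: at (3,3), heading up
1. arc(right, 3) → at (6,6), heading right
2. straight(1) → at (7,6), heading right
3. spin(left) → at (7,6), heading up
no other 3-command option fits: unique.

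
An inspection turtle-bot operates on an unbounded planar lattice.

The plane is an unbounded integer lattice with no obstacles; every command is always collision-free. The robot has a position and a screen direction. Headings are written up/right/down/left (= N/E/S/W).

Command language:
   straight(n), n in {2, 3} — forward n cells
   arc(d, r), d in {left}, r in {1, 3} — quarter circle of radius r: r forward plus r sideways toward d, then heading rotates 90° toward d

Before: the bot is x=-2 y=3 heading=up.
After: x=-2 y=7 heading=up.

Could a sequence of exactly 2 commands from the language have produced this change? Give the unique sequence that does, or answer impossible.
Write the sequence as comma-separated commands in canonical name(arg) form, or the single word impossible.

key: heading stays N — no command in the sequence turns
from: x=-2 y=3 heading=up
1. straight(2) → x=-2 y=5 heading=up
2. straight(2) → x=-2 y=7 heading=up
all 16 alternatives checked — unique.

straight(2), straight(2)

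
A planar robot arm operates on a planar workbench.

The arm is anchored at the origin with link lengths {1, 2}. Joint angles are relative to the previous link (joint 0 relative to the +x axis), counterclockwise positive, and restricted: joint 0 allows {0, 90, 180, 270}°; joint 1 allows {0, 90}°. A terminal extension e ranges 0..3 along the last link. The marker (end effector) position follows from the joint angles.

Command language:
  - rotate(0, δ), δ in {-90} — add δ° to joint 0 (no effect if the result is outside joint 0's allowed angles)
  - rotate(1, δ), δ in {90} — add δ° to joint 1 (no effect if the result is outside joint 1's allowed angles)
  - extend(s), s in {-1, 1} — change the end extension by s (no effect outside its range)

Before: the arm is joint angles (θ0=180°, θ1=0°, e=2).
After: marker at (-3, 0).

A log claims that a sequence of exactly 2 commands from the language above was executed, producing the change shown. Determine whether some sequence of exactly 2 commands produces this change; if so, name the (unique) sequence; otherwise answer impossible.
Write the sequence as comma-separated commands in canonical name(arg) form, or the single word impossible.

extend(-1), extend(-1)

start: joint angles (θ0=180°, θ1=0°, e=2)
t=1 extend(-1) ⇒ joint angles (θ0=180°, θ1=0°, e=1)
t=2 extend(-1) ⇒ joint angles (θ0=180°, θ1=0°, e=0)
no rival 2-sequence matches.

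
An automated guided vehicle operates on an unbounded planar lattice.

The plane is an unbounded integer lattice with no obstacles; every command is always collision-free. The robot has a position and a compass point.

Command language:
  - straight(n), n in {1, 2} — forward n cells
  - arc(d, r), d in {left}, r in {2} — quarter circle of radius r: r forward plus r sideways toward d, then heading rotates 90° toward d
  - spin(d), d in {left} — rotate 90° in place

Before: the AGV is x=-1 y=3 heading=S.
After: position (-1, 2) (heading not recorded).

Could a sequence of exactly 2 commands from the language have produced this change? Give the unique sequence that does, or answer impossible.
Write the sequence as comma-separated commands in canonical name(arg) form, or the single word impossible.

key: order matters: swapping straight(1) and spin(left) lands elsewhere
initial: x=-1 y=3 heading=S
[1] after straight(1): x=-1 y=2 heading=S
[2] after spin(left): x=-1 y=2 heading=E
uniquely the one of 16 2-step routes that fits.

straight(1), spin(left)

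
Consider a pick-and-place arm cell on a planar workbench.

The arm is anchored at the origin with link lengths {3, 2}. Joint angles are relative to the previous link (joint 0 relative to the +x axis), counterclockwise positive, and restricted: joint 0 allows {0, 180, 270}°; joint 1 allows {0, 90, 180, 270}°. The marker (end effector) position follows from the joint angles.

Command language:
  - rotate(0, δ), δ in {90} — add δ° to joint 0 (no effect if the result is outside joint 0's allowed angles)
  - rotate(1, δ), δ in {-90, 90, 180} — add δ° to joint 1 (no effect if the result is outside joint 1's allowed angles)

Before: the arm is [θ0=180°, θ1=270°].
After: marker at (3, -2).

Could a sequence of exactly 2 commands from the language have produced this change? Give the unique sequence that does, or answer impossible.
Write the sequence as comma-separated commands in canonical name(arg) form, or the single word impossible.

initial: [θ0=180°, θ1=270°]
step 1 (rotate(0, 90)): [θ0=270°, θ1=270°]
step 2 (rotate(0, 90)): [θ0=0°, θ1=270°]
no rival 2-sequence matches.

rotate(0, 90), rotate(0, 90)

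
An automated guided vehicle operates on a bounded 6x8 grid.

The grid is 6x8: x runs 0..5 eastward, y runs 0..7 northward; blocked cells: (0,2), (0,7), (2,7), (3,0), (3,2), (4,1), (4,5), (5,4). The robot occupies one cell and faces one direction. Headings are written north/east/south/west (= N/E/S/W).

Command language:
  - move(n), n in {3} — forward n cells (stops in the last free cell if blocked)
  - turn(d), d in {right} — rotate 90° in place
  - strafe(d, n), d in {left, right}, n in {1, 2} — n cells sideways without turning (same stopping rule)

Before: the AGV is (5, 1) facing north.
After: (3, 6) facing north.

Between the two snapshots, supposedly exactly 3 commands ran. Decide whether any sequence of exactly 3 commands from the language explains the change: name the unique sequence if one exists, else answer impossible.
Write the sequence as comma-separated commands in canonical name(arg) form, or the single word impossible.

key: still facing N at the end — nothing in the sequence rotates
start: (5, 1) facing north
step 1 (move(3)): (5, 3) facing north
step 2 (strafe(left, 2)): (3, 3) facing north
step 3 (move(3)): (3, 6) facing north
uniquely the one of 216 3-step routes that fits.

move(3), strafe(left, 2), move(3)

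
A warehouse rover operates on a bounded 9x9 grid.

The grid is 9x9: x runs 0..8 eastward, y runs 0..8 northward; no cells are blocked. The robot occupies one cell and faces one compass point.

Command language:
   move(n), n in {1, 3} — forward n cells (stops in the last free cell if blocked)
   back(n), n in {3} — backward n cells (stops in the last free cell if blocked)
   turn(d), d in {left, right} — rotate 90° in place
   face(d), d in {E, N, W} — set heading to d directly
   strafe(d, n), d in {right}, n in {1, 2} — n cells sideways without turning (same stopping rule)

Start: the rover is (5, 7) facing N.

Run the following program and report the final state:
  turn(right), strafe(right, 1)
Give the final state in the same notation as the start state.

from: (5, 7) facing N
[1] after turn(right): (5, 7) facing E
[2] after strafe(right, 1): (5, 6) facing E

(5, 6) facing E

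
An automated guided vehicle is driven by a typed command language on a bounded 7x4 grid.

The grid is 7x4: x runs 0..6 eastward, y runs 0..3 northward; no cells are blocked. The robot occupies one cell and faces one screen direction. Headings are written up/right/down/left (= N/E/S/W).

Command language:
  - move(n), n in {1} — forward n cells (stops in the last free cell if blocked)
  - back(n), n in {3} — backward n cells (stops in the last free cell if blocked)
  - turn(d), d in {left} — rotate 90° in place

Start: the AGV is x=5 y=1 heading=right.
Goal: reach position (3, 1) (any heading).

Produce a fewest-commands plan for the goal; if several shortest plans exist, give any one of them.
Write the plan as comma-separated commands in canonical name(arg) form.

move(1), back(3)

from: x=5 y=1 heading=right
[1] after move(1): x=6 y=1 heading=right
[2] after back(3): x=3 y=1 heading=right
minimal: 2 command(s), checked below 2.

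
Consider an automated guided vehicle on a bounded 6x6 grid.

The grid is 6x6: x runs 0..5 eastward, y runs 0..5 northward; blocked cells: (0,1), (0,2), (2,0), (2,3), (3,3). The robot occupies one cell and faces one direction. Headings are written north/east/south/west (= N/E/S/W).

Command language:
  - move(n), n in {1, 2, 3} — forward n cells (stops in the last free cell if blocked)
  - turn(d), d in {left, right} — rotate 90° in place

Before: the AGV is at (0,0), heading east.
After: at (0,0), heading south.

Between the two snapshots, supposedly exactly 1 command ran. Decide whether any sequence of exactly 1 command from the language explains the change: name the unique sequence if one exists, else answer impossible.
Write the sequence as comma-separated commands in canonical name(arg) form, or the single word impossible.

key: parked at (0,0) the whole time — nothing moves the robot
initial: at (0,0), heading east
step 1 (turn(right)): at (0,0), heading south
no other 1-command option fits: unique.

turn(right)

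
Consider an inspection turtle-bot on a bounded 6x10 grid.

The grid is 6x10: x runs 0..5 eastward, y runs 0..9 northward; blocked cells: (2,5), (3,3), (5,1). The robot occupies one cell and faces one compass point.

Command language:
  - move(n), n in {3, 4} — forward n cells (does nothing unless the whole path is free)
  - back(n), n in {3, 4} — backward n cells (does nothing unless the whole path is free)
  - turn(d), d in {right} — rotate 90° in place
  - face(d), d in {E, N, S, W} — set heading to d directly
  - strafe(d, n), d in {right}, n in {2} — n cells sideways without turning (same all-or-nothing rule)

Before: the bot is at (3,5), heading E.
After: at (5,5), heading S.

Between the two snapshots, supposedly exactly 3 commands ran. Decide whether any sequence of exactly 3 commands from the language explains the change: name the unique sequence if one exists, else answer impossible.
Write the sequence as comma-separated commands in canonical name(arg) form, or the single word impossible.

face(N), strafe(right, 2), face(S)

key: order matters: swapping face(N) and face(S) lands elsewhere
initial: at (3,5), heading E
[1] after face(N): at (3,5), heading N
[2] after strafe(right, 2): at (5,5), heading N
[3] after face(S): at (5,5), heading S
uniquely the one of 1000 3-step routes that fits.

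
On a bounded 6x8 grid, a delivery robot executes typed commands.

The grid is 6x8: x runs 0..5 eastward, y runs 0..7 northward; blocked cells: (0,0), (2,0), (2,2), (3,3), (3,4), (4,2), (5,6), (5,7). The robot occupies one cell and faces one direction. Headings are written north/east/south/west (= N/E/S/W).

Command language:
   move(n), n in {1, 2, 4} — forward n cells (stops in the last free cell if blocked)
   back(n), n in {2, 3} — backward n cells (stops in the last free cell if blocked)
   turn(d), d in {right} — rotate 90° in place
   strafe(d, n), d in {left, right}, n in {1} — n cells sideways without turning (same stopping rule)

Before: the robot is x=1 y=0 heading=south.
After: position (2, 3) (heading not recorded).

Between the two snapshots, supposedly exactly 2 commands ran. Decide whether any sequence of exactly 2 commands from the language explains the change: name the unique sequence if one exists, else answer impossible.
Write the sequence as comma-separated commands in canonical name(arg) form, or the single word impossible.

key: running strafe(left, 1) before back(3) would end elsewhere — order is forced
begin: x=1 y=0 heading=south
step 1 (back(3)): x=1 y=3 heading=south
step 2 (strafe(left, 1)): x=2 y=3 heading=south
no other 2-command option fits: unique.

back(3), strafe(left, 1)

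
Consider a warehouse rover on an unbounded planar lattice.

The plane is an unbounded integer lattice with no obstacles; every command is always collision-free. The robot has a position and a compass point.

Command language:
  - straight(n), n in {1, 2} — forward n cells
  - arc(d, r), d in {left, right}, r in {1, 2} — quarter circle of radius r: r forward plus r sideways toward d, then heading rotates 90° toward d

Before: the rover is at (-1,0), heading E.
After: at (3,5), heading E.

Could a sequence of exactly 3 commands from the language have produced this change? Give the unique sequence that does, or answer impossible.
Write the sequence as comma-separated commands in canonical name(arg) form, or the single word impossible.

key: still facing E at the end — net rotation zero over 3 steps
from: at (-1,0), heading E
step 1 (arc(left, 2)): at (1,2), heading N
step 2 (straight(1)): at (1,3), heading N
step 3 (arc(right, 2)): at (3,5), heading E
all 216 alternatives checked — unique.

arc(left, 2), straight(1), arc(right, 2)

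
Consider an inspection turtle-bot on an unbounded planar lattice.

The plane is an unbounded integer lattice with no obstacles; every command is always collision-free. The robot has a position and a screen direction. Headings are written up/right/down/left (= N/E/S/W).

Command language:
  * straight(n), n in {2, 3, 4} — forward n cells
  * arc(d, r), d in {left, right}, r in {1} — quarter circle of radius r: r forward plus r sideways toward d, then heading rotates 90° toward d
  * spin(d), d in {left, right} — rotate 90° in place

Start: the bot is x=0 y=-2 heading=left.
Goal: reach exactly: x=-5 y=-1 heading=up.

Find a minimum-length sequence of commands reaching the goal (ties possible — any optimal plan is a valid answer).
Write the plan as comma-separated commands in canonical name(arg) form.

initial: x=0 y=-2 heading=left
step 1 (straight(4)): x=-4 y=-2 heading=left
step 2 (arc(right, 1)): x=-5 y=-1 heading=up
no 1-step plan works, so 2 is optimal.

straight(4), arc(right, 1)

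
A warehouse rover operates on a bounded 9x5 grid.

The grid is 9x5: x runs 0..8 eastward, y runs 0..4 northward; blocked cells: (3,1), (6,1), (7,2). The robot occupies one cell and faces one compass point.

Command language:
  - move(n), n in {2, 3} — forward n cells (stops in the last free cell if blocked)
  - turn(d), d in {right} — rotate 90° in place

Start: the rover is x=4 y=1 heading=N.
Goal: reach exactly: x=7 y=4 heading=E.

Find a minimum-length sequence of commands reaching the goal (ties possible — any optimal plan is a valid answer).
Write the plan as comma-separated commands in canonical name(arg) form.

move(3), turn(right), move(3)

t0: x=4 y=1 heading=N
[1] after move(3): x=4 y=4 heading=N
[2] after turn(right): x=4 y=4 heading=E
[3] after move(3): x=7 y=4 heading=E
no 2-step plan works, so 3 is optimal.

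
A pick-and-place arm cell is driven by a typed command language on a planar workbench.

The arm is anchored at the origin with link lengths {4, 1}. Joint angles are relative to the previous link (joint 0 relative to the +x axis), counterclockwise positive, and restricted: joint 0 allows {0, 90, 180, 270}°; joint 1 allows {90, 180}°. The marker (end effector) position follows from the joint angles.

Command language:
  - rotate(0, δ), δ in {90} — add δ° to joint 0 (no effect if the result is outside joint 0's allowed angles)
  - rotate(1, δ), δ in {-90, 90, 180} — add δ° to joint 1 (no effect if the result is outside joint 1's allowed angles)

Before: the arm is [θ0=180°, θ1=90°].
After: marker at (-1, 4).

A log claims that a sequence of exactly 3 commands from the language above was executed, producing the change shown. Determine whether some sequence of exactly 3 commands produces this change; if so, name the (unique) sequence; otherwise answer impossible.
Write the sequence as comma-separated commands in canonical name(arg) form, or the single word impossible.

rotate(0, 90), rotate(0, 90), rotate(0, 90)

initial: [θ0=180°, θ1=90°]
t=1 rotate(0, 90) ⇒ [θ0=270°, θ1=90°]
t=2 rotate(0, 90) ⇒ [θ0=0°, θ1=90°]
t=3 rotate(0, 90) ⇒ [θ0=90°, θ1=90°]
uniquely the one of 64 3-step routes that fits.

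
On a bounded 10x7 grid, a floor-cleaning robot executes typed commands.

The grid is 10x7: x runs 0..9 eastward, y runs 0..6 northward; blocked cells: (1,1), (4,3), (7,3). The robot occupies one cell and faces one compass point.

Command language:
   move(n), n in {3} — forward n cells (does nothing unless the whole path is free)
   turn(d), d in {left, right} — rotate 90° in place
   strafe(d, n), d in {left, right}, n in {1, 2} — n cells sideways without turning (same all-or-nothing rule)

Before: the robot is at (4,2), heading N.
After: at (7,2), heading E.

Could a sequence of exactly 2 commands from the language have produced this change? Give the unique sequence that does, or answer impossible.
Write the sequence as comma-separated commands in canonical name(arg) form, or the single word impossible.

turn(right), move(3)

key: cell and facing (now E) both changed — the 2 commands mix motion and turning
initial: at (4,2), heading N
[1] after turn(right): at (4,2), heading E
[2] after move(3): at (7,2), heading E
no other 2-command option fits: unique.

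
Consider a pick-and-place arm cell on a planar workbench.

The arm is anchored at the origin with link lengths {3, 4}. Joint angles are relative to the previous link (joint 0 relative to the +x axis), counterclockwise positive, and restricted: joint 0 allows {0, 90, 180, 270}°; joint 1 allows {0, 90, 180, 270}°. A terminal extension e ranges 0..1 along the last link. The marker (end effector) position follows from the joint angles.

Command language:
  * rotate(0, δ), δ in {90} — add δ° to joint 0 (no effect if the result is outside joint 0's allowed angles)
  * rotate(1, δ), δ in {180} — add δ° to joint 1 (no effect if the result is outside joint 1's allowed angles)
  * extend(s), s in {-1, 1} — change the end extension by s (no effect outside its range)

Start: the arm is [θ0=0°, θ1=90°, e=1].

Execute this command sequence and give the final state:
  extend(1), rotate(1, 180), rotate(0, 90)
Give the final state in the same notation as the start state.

[θ0=90°, θ1=270°, e=1]

from: [θ0=0°, θ1=90°, e=1]
1. extend(1) → [θ0=0°, θ1=90°, e=1]
2. rotate(1, 180) → [θ0=0°, θ1=270°, e=1]
3. rotate(0, 90) → [θ0=90°, θ1=270°, e=1]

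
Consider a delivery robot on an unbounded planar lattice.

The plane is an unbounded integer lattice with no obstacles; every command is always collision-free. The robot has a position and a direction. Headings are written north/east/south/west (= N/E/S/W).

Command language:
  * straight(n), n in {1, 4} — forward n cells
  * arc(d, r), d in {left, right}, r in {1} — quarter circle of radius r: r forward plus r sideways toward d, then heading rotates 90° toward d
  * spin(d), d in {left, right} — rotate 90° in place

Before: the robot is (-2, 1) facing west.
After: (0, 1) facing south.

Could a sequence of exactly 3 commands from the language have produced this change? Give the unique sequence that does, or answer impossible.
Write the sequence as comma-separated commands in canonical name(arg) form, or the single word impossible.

key: position moved to (0,1) AND the heading swung to S — translation plus rotation needed
t0: (-2, 1) facing west
[1] after spin(right): (-2, 1) facing north
[2] after arc(right, 1): (-1, 2) facing east
[3] after arc(right, 1): (0, 1) facing south
all 216 alternatives checked — unique.

spin(right), arc(right, 1), arc(right, 1)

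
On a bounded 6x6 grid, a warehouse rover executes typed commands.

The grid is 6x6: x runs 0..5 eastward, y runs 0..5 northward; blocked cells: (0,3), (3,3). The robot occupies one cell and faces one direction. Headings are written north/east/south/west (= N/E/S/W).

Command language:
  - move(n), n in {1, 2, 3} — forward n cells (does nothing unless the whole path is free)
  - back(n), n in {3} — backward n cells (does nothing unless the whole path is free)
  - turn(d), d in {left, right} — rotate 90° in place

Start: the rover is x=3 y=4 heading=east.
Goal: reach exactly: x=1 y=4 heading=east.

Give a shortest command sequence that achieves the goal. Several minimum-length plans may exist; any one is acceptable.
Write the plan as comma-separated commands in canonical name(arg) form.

begin: x=3 y=4 heading=east
step 1 (back(3)): x=0 y=4 heading=east
step 2 (move(1)): x=1 y=4 heading=east
no 1-step plan works, so 2 is optimal.

back(3), move(1)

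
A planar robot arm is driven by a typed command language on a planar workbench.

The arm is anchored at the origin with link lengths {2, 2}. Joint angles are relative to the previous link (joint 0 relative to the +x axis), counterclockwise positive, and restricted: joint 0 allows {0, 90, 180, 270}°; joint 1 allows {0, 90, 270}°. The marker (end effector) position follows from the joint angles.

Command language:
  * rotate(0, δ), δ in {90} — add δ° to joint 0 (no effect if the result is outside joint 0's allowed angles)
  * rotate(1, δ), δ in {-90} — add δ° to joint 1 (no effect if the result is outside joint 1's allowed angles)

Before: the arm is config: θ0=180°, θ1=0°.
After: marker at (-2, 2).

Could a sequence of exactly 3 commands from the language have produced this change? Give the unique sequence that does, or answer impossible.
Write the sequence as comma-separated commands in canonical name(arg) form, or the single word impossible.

rotate(1, -90), rotate(1, -90), rotate(1, -90)

t0: config: θ0=180°, θ1=0°
1. rotate(1, -90) → config: θ0=180°, θ1=270°
2. rotate(1, -90) → config: θ0=180°, θ1=270°
3. rotate(1, -90) → config: θ0=180°, θ1=270°
all 8 alternatives checked — unique.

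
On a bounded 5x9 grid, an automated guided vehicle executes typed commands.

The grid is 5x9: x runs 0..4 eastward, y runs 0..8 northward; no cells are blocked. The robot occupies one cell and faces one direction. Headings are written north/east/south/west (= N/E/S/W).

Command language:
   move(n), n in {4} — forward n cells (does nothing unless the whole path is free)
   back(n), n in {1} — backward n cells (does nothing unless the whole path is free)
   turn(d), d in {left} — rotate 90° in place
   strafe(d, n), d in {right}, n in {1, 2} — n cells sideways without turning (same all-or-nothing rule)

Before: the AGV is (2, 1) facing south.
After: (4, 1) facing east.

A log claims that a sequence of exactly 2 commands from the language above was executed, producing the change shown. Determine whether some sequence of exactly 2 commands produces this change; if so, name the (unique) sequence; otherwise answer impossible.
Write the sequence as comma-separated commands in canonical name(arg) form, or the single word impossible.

impossible

no 2-step route produces this change.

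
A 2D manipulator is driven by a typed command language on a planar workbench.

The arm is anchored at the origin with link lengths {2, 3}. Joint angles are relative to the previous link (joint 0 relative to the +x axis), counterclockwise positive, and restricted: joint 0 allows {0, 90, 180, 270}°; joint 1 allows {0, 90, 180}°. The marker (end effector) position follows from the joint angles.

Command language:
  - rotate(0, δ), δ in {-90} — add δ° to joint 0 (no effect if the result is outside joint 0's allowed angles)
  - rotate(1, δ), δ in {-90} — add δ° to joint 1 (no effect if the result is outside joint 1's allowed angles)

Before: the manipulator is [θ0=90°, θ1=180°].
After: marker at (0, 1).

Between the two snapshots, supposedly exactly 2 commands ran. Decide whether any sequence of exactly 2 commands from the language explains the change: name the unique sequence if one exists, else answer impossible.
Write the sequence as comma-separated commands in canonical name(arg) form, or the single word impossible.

rotate(0, -90), rotate(0, -90)

initial: [θ0=90°, θ1=180°]
[1] after rotate(0, -90): [θ0=0°, θ1=180°]
[2] after rotate(0, -90): [θ0=270°, θ1=180°]
no other 2-command option fits: unique.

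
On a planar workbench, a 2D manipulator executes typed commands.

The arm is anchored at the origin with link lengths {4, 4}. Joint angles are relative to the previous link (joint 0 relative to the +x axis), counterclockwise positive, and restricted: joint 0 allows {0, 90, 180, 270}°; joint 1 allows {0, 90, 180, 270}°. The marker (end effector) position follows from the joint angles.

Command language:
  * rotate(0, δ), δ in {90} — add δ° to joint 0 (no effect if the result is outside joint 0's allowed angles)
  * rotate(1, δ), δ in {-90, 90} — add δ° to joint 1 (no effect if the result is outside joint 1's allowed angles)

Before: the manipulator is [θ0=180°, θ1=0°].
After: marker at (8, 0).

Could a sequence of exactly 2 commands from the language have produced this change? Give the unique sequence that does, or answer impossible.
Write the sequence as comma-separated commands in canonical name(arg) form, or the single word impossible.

rotate(0, 90), rotate(0, 90)

from: [θ0=180°, θ1=0°]
step 1 (rotate(0, 90)): [θ0=270°, θ1=0°]
step 2 (rotate(0, 90)): [θ0=0°, θ1=0°]
no rival 2-sequence matches.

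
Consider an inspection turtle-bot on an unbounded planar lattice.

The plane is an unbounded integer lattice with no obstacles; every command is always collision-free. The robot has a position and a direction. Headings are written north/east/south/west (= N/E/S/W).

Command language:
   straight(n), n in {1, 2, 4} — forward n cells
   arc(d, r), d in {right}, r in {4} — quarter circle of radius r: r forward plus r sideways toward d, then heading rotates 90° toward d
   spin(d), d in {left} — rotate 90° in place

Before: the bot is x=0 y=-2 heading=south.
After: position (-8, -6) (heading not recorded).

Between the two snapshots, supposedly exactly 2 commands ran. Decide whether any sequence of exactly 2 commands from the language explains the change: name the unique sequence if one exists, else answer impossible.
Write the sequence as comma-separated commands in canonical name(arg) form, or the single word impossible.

key: running straight(4) before arc(right, 4) would end elsewhere — order is forced
t0: x=0 y=-2 heading=south
1. arc(right, 4) → x=-4 y=-6 heading=west
2. straight(4) → x=-8 y=-6 heading=west
all 25 alternatives checked — unique.

arc(right, 4), straight(4)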